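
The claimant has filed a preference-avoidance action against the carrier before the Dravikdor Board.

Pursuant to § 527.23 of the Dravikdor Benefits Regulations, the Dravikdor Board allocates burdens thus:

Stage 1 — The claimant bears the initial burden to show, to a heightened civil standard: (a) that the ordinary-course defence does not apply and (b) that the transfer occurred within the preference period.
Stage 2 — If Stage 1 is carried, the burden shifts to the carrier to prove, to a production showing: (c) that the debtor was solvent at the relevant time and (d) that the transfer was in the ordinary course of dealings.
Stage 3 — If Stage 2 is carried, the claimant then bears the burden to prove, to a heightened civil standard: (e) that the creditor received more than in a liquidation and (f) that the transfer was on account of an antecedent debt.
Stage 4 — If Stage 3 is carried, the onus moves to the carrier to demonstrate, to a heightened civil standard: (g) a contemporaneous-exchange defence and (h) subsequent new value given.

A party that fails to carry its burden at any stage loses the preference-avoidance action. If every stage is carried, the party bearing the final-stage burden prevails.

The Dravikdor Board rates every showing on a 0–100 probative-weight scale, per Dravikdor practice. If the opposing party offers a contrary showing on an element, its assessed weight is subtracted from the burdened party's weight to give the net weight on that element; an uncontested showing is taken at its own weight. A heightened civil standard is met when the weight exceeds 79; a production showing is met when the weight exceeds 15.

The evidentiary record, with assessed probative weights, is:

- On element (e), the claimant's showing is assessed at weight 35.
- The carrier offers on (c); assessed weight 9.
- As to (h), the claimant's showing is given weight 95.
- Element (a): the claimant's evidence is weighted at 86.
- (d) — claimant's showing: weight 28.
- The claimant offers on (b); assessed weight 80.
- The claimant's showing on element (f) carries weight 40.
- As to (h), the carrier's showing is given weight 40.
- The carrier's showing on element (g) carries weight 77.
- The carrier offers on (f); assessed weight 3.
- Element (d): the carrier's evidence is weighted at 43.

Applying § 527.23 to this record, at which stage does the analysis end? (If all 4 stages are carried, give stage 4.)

Stage 1 (claimant, a heightened civil standard, weight exceeds 79): (a) 86 > 79 — meets; (b) 80 > 79 — meets.
  Stage 1 carried; the burden shifts to the carrier.
Stage 2 (carrier, a production showing, weight exceeds 15): (c) 9 ≤ 15 — fails; (d) net 43−28=15 ≤ 15 — fails.
  Not every element is met, so the carrier fails to carry Stage 2.
The claimant prevails.

stage 2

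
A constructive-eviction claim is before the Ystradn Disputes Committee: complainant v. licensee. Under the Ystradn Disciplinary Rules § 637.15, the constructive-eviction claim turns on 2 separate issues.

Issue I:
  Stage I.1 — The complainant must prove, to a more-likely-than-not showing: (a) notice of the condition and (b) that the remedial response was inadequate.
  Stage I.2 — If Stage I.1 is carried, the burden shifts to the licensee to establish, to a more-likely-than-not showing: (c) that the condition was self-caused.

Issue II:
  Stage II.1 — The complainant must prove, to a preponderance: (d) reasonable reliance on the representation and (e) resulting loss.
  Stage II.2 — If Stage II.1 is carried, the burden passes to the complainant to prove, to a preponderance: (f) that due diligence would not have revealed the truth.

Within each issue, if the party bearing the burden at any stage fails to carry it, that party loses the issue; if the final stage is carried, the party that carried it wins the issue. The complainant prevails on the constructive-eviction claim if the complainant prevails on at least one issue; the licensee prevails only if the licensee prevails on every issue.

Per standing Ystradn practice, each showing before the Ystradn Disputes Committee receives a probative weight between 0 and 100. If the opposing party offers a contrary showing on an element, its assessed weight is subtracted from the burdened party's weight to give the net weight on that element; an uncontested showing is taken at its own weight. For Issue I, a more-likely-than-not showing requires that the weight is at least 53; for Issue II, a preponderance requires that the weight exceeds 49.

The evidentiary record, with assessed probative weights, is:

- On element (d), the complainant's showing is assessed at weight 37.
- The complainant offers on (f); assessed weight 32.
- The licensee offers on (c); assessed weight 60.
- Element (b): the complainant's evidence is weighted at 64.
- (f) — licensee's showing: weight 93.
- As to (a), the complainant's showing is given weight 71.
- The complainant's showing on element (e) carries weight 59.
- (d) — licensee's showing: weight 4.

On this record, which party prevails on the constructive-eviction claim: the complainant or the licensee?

licensee

— Issue I —
Stage I.1 (complainant, a more-likely-than-not showing, weight is at least 53): (a) 71 ≥ 53 — meets; (b) 64 ≥ 53 — meets.
  The complainant carries Stage I.1; the licensee now bears the burden.
Stage I.2 (licensee, a more-likely-than-not showing, weight is at least 53): (c) 60 ≥ 53 — meets.
  The licensee carries the last stage.
All stages carried — the licensee prevails on this issue.
— Issue II —
Stage II.1 — burden on complainant; standard: a preponderance (weight exceeds 49).
    (d): 37 − 4 = 33 ≤ 49 [not met]
    (e): 59 > 49 [met]
  Not every element is met, so the complainant fails to carry Stage II.1.
So the licensee prevails on this issue.
Per-issue: Issue I → licensee; Issue II → licensee. The complainant must prevail on at least one issue; overall, the licensee prevails.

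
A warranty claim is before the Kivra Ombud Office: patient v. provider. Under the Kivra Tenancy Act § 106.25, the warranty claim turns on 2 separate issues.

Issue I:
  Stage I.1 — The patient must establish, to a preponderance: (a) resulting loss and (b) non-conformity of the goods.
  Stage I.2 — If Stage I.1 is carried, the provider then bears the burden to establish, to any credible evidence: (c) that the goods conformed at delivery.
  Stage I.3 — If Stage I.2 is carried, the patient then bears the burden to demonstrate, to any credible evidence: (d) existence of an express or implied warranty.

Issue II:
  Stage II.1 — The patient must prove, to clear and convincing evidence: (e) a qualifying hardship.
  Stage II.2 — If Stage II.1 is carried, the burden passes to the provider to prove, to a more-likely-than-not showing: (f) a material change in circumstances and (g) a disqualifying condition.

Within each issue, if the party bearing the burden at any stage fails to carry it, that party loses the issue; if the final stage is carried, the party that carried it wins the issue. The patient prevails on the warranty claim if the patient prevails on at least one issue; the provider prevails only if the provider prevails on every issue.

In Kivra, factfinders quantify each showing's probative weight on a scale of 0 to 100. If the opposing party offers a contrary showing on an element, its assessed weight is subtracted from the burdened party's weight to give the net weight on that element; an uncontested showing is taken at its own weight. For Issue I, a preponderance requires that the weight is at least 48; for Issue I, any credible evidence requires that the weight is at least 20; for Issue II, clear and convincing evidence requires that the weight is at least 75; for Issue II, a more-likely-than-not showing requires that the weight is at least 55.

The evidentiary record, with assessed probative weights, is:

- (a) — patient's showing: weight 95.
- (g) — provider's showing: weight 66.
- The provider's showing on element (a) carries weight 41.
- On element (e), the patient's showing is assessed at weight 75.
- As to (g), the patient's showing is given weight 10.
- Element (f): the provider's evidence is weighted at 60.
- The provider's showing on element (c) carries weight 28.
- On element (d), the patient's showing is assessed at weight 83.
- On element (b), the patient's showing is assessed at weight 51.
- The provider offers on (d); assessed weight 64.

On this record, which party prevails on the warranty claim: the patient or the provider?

provider

— Issue I —
Stage I.1 — burden on patient; standard: a preponderance (weight is at least 48).
    (a): 95 − 41 = 54 ≥ 48 [met]
    (b): 51 ≥ 48 [met]
  The patient carries Stage I.1; the provider now bears the burden.
Stage I.2 — burden on provider; standard: any credible evidence (weight is at least 20).
    (c): 28 ≥ 20 [met]
  Stage I.2 carried; the burden shifts to the patient.
Stage I.3 — burden on patient; standard: any credible evidence (weight is at least 20).
    (d): 83 − 64 = 19 < 20 [not met]
  Not every element is met, so the patient fails to carry Stage I.3.
The analysis ends at Stage I.3; the provider prevails on this issue.
— Issue II —
Stage II.1 — burden on patient; standard: clear and convincing evidence (weight is at least 75).
    (e): 75 ≥ 75 [met]
  Stage II.1 is satisfied; the onus moves to the provider.
Stage II.2 — burden on provider; standard: a more-likely-than-not showing (weight is at least 55).
    (f): 60 ≥ 55 [met]
    (g): 66 − 10 = 56 ≥ 55 [met]
  The provider carries the last stage.
All stages carried — the provider prevails on this issue.
Per-issue: Issue I → provider; Issue II → provider. The patient must prevail on at least one issue; overall, the provider prevails.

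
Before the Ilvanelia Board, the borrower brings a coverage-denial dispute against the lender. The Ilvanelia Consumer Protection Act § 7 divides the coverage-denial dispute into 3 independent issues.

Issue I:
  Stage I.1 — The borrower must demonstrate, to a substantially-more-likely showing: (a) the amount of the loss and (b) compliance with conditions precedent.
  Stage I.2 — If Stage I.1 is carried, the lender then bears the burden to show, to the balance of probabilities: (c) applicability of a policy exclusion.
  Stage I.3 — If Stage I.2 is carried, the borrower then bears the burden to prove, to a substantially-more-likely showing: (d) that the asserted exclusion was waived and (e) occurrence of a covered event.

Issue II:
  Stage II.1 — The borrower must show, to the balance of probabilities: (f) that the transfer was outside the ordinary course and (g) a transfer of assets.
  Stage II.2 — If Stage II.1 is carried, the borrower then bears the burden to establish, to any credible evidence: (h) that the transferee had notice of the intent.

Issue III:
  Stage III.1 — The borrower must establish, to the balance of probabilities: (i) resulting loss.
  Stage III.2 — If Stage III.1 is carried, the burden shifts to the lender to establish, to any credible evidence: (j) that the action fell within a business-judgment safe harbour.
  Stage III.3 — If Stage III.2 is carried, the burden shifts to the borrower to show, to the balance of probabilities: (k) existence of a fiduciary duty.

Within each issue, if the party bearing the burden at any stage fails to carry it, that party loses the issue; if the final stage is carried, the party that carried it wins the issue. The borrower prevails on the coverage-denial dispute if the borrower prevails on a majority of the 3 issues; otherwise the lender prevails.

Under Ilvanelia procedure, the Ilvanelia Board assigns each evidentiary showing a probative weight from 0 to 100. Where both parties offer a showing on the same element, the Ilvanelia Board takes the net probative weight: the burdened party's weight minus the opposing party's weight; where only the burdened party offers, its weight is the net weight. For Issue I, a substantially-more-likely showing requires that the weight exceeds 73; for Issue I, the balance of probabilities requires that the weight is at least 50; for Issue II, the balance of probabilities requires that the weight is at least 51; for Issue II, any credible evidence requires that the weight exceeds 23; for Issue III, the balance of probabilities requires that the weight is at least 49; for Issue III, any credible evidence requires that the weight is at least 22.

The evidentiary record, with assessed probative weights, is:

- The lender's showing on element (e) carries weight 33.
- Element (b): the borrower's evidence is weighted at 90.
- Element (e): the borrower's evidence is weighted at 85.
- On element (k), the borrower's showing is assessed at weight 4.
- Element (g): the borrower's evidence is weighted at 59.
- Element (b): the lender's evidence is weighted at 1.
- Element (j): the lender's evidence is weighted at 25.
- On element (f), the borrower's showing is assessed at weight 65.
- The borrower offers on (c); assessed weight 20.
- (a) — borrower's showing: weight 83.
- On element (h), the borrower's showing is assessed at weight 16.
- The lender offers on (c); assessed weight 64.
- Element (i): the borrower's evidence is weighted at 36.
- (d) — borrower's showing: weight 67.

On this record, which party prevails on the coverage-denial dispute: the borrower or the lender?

lender

— Issue I —
At Stage I.1 the borrower must meet a substantially-more-likely showing (weight exceeds 73): on (a) the weight is 83, > 73, so (a) meets the standard; on (b) the weight is 90 less the opposing 1 gives net 89, which does exceed 73, so (b) meets the standard.
  Stage I.1 is satisfied; the onus moves to the lender.
At Stage I.2 the lender must meet the balance of probabilities (weight is at least 50): on (c) the weight is 64 less the opposing 20 gives net 44, < 50, so (c) does not meet the standard.
  Not every element is met, so the lender fails to carry Stage I.2.
The analysis ends at Stage I.2; the borrower prevails on this issue.
— Issue II —
Stage II.1 — burden on borrower; standard: the balance of probabilities (weight is at least 51).
    (f): 65 ≥ 51 [met]
    (g): 59 ≥ 51 [met]
  Stage II.1 is satisfied; the borrower continues to bear the burden.
Stage II.2 — burden on borrower; standard: any credible evidence (weight exceeds 23).
    (h): 16 ≤ 23 [not met]
  The borrower does not carry Stage II.2.
The analysis ends at Stage II.2; the lender prevails on this issue.
— Issue III —
Stage III.1 — burden on borrower; standard: the balance of probabilities (weight is at least 49).
    (i): 36 < 49 [not met]
  The borrower does not carry Stage III.1.
The lender prevails on this issue.
Per-issue: Issue I → borrower; Issue II → lender; Issue III → lender. The borrower must prevail on a majority of issues; overall, the lender prevails.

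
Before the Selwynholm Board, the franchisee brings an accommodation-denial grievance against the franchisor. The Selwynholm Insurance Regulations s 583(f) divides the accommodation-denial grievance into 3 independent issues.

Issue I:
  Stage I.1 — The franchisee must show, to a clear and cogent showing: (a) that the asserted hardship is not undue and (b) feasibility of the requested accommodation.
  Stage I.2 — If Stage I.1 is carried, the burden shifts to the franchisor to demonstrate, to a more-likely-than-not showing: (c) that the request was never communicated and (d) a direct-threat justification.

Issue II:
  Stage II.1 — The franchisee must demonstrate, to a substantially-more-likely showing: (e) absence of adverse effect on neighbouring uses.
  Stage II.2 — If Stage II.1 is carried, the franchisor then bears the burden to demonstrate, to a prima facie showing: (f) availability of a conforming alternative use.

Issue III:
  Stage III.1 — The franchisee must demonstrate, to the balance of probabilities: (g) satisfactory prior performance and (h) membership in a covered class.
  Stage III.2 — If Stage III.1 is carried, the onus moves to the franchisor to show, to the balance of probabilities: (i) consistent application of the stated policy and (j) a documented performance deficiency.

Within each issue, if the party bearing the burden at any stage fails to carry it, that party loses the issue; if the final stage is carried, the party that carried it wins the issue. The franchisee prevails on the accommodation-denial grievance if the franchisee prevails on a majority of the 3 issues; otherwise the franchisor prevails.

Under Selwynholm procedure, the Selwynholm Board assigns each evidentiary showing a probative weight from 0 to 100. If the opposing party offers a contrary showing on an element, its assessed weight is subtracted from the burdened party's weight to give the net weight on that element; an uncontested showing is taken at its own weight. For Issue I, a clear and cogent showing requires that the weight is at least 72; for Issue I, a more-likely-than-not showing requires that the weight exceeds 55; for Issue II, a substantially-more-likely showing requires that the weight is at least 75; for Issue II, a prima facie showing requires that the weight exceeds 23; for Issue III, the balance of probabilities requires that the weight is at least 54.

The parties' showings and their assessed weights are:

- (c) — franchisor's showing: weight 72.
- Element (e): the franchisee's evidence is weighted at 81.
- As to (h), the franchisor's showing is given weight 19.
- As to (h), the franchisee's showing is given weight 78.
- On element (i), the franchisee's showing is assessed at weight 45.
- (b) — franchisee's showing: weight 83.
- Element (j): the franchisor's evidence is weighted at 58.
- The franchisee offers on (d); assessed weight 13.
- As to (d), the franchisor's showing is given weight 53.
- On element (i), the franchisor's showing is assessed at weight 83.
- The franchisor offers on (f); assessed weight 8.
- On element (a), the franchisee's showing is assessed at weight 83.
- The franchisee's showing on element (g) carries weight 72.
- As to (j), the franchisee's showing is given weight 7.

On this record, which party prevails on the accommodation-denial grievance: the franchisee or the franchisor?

— Issue I —
Stage I.1 (franchisee, a clear and cogent showing, weight is at least 72): (a) 83 ≥ 72 — meets; (b) 83 ≥ 72 — meets.
  Stage I.1 is satisfied; the onus moves to the franchisor.
Stage I.2 (franchisor, a more-likely-than-not showing, weight exceeds 55): (c) 72 > 55 — meets; (d) net 53−13=40 ≤ 55 — fails.
  The franchisor does not carry Stage I.2.
So the franchisee prevails on this issue.
— Issue II —
Stage II.1 (franchisee, a substantially-more-likely showing, weight is at least 75): (e) 81 ≥ 75 — meets.
  Stage II.1 carried; the burden shifts to the franchisor.
Stage II.2 (franchisor, a prima facie showing, weight exceeds 23): (f) 8 ≤ 23 — fails.
  Not every element is met, so the franchisor fails to carry Stage II.2.
The analysis ends at Stage II.2; the franchisee prevails on this issue.
— Issue III —
Stage III.1 — burden on franchisee; standard: the balance of probabilities (weight is at least 54).
    (g): 72 ≥ 54 [met]
    (h): 78 − 19 = 59 ≥ 54 [met]
  Stage III.1 is satisfied; the onus moves to the franchisor.
Stage III.2 — burden on franchisor; standard: the balance of probabilities (weight is at least 54).
    (i): 83 − 45 = 38 < 54 [not met]
    (j): 58 − 7 = 51 < 54 [not met]
  Not every element is met, so the franchisor fails to carry Stage III.2.
The franchisee prevails on this issue.
Per-issue: Issue I → franchisee; Issue II → franchisee; Issue III → franchisee. The franchisee must prevail on a majority of issues; overall, the franchisee prevails.

franchisee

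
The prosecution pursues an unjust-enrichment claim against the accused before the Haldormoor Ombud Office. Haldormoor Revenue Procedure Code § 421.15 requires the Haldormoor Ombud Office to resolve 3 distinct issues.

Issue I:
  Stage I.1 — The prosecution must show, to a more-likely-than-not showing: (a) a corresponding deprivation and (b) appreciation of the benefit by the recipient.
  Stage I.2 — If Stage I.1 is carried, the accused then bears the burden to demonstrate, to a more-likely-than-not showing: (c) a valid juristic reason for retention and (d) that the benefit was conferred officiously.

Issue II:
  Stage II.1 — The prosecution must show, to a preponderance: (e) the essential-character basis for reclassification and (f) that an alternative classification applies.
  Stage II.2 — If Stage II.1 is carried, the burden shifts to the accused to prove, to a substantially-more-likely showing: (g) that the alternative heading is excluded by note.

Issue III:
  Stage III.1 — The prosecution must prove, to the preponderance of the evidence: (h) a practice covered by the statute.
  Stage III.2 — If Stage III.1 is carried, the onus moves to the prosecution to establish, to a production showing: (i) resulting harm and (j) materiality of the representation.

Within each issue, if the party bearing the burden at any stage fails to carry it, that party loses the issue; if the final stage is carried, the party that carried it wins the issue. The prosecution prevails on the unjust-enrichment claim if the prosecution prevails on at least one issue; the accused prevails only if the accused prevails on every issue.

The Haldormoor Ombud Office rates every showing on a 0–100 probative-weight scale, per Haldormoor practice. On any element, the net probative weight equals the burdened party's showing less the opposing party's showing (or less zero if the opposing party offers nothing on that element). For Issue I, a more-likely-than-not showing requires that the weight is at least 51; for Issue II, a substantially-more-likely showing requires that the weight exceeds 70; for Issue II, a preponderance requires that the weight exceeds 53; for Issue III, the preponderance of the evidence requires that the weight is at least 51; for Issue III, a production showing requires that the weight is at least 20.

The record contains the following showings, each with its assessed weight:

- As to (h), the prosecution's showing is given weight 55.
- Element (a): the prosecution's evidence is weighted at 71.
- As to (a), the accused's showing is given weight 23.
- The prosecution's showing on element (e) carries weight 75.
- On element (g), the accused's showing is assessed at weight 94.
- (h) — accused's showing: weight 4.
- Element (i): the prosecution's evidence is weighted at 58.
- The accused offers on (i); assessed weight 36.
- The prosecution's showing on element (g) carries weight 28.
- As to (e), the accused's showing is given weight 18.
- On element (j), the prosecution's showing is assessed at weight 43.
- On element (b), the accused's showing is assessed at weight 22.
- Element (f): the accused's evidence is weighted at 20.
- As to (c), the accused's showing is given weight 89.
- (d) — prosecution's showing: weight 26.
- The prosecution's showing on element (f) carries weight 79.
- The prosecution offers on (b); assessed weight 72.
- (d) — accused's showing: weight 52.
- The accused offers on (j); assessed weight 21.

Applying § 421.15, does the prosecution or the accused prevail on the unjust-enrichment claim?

prosecution

— Issue I —
Stage I.1 (prosecution, a more-likely-than-not showing, weight is at least 51): (a) net 71−23=48 < 51 — fails; (b) net 72−22=50 < 51 — fails.
  Not every element is met, so the prosecution fails to carry Stage I.1.
So the accused prevails on this issue.
— Issue II —
Stage II.1 — burden on prosecution; standard: a preponderance (weight exceeds 53).
    (e): 75 − 18 = 57 > 53 [met]
    (f): 79 − 20 = 59 > 53 [met]
  All elements met. The burden passes to the accused.
Stage II.2 — burden on accused; standard: a substantially-more-likely showing (weight exceeds 70).
    (g): 94 − 28 = 66 ≤ 70 [not met]
  Not every element is met, so the accused fails to carry Stage II.2.
The prosecution prevails on this issue.
— Issue III —
Stage III.1 — burden on prosecution; standard: the preponderance of the evidence (weight is at least 51).
    (h): 55 − 4 = 51 ≥ 51 [met]
  Stage III.1 carried; the burden remains with the prosecution.
Stage III.2 — burden on prosecution; standard: a production showing (weight is at least 20).
    (i): 58 − 36 = 22 ≥ 20 [met]
    (j): 43 − 21 = 22 ≥ 20 [met]
  Stage III.2 carried; the final stage is satisfied.
Every stage carried; the prosecution prevails on this issue.
Per-issue: Issue I → accused; Issue II → prosecution; Issue III → prosecution. The prosecution must prevail on at least one issue; overall, the prosecution prevails.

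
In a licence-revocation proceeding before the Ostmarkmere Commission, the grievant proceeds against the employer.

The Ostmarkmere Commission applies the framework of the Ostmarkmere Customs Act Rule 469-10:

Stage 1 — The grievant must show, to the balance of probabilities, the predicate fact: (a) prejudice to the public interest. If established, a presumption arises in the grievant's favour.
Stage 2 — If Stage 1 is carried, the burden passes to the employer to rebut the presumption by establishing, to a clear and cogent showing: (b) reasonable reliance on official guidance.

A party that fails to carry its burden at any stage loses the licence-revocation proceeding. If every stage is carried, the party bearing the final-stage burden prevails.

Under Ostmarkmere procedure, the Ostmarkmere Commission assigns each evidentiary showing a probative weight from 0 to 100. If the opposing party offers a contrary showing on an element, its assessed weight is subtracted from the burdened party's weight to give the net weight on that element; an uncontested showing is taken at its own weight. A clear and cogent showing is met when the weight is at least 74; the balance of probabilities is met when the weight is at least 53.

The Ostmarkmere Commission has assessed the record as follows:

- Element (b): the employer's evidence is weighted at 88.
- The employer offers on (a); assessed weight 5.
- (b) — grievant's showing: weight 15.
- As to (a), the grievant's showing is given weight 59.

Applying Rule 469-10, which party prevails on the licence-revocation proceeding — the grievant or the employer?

grievant

At Stage 1 the grievant must meet the balance of probabilities (weight is at least 53): on (a) the weight is 59 less the opposing 5 gives net 54, which does reach 53, so (a) meets the standard.
  Stage 1 is satisfied; the onus moves to the employer.
At Stage 2 the employer must meet a clear and cogent showing (weight is at least 74): on (b) the weight is 88 less the opposing 15 gives net 73, which does not reach 74, so (b) does not meet the standard.
  The employer does not carry Stage 2.
The grievant prevails.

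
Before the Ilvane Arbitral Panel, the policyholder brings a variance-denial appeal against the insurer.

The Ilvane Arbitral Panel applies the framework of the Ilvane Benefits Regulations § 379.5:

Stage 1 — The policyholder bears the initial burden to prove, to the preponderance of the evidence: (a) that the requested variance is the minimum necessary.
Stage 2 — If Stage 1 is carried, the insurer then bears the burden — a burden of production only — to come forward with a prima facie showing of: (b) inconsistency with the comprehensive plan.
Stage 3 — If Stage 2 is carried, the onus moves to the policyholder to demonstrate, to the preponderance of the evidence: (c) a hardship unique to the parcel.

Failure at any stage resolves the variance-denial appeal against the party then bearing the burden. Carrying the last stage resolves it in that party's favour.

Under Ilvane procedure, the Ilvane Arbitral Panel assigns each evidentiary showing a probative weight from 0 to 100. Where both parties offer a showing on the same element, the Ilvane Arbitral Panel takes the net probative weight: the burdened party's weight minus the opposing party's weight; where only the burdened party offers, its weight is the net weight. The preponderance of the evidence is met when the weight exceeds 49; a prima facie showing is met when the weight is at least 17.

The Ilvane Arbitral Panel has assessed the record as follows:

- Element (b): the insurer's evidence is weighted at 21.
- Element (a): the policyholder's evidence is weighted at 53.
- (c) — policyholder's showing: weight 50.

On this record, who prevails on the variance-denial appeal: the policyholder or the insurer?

policyholder

Stage 1 — burden on policyholder; standard: the preponderance of the evidence (weight exceeds 49).
    (a): 53 > 49 [met]
  Stage 1 carried; the burden shifts to the insurer.
Stage 2 — burden on insurer; standard: a prima facie showing (weight is at least 17).
    (b): 21 ≥ 17 [met]
  All elements met. The burden passes to the policyholder.
Stage 3 — burden on policyholder; standard: the preponderance of the evidence (weight exceeds 49).
    (c): 50 > 49 [met]
  The policyholder carries the last stage.
With every stage satisfied, the policyholder prevails.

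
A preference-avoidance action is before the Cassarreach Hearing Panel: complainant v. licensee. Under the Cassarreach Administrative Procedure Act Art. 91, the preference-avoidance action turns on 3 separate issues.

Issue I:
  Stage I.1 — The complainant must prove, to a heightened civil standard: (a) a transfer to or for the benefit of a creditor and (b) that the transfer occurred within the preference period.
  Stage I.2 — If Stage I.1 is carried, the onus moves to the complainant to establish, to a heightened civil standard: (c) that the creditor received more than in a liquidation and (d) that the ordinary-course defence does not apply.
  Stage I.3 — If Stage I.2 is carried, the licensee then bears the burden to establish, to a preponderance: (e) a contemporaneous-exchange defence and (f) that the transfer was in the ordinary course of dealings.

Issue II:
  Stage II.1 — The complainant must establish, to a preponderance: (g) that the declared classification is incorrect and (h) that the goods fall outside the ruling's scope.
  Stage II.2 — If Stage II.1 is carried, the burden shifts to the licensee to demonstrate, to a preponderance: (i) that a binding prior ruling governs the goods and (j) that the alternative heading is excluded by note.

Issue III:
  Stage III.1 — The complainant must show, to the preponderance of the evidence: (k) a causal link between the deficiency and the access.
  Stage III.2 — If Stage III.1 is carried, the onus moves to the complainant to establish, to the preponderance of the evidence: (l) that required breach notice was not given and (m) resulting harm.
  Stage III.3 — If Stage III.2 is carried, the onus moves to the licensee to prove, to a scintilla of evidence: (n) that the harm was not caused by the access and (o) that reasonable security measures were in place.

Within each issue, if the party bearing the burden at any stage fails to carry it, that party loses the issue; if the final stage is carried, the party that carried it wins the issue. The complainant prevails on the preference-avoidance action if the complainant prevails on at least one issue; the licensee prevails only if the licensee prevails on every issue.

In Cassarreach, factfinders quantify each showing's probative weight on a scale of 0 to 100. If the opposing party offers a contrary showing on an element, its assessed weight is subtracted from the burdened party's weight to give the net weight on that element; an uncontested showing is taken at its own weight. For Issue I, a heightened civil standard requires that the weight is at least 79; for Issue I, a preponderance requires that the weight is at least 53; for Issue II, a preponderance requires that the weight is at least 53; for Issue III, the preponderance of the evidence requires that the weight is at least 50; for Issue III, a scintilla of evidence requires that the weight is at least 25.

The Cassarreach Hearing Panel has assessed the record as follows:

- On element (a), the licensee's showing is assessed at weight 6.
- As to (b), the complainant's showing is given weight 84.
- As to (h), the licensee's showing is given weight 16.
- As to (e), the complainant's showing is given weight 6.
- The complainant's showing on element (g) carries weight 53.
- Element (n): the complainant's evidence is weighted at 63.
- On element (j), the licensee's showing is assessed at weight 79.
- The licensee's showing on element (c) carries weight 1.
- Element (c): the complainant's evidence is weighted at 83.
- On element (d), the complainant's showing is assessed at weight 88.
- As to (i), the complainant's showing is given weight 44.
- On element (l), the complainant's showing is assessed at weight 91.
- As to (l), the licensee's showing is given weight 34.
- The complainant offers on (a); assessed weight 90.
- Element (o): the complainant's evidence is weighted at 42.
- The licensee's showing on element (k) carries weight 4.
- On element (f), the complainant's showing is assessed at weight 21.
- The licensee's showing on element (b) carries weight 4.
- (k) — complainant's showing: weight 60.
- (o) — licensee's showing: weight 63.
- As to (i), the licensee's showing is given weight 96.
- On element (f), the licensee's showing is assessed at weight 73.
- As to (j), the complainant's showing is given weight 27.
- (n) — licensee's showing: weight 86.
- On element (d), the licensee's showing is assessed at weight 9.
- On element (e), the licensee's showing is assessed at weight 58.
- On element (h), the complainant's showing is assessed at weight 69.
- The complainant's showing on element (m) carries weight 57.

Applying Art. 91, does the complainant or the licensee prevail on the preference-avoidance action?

— Issue I —
Stage I.1 (complainant, a heightened civil standard, weight is at least 79): (a) net 90−6=84 ≥ 79 — meets; (b) net 84−4=80 ≥ 79 — meets.
  Stage I.1 is satisfied; the complainant continues to bear the burden.
Stage I.2 (complainant, a heightened civil standard, weight is at least 79): (c) net 83−1=82 ≥ 79 — meets; (d) net 88−9=79 ≥ 79 — meets.
  The complainant carries Stage I.2; the licensee now bears the burden.
Stage I.3 (licensee, a preponderance, weight is at least 53): (e) net 58−6=52 < 53 — fails; (f) net 73−21=52 < 53 — fails.
  Stage I.3 not carried; the licensee fails its burden.
The complainant prevails on this issue.
— Issue II —
Stage II.1 (complainant, a preponderance, weight is at least 53): (g) 53 ≥ 53 — meets; (h) net 69−16=53 ≥ 53 — meets.
  All elements met. The burden passes to the licensee.
Stage II.2 (licensee, a preponderance, weight is at least 53): (i) net 96−44=52 < 53 — fails; (j) net 79−27=52 < 53 — fails.
  Not every element is met, so the licensee fails to carry Stage II.2.
So the complainant prevails on this issue.
— Issue III —
At Stage III.1 the complainant must meet the preponderance of the evidence (weight is at least 50): on (k) the weight is 60 less the opposing 4 gives net 56, which does reach 50, so (k) meets the standard.
  Stage III.1 is satisfied; the complainant continues to bear the burden.
At Stage III.2 the complainant must meet the preponderance of the evidence (weight is at least 50): on (l) the weight is 91 less the opposing 34 gives net 57, which does reach 50, so (l) meets the standard; on (m) the weight is 57, ≥ 50, so (m) meets the standard.
  All elements met. The burden passes to the licensee.
At Stage III.3 the licensee must meet a scintilla of evidence (weight is at least 25): on (n) the weight is 86 less the opposing 63 gives net 23, which does not reach 25, so (n) does not meet the standard; on (o) the weight is 63 less the opposing 42 gives net 21, which does not reach 25, so (o) does not meet the standard.
  Not every element is met, so the licensee fails to carry Stage III.3.
So the complainant prevails on this issue.
Per-issue: Issue I → complainant; Issue II → complainant; Issue III → complainant. The complainant must prevail on at least one issue; overall, the complainant prevails.

complainant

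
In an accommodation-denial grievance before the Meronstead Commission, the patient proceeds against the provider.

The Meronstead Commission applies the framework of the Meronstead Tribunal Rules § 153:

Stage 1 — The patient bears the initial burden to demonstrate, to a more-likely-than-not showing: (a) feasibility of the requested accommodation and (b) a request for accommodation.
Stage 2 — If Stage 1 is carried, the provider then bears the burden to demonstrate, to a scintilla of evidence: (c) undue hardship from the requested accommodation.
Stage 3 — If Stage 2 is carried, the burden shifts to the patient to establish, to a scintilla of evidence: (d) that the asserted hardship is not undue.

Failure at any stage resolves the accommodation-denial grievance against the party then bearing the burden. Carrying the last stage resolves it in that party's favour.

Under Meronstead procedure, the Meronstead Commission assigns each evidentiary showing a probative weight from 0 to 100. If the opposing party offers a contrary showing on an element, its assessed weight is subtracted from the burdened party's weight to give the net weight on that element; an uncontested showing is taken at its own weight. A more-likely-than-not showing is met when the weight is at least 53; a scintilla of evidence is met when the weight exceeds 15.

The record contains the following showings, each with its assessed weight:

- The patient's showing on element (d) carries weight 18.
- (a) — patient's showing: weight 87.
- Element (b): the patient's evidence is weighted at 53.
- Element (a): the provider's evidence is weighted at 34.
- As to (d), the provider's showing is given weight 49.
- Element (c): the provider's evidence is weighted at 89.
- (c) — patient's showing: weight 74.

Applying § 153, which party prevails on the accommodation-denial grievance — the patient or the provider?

Stage 1 (patient, a more-likely-than-not showing, weight is at least 53): (a) net 87−34=53 ≥ 53 — meets; (b) 53 ≥ 53 — meets.
  The patient carries Stage 1; the provider now bears the burden.
Stage 2 (provider, a scintilla of evidence, weight exceeds 15): (c) net 89−74=15 ≤ 15 — fails.
  The provider does not carry Stage 2.
The analysis ends at Stage 2; the patient prevails.

patient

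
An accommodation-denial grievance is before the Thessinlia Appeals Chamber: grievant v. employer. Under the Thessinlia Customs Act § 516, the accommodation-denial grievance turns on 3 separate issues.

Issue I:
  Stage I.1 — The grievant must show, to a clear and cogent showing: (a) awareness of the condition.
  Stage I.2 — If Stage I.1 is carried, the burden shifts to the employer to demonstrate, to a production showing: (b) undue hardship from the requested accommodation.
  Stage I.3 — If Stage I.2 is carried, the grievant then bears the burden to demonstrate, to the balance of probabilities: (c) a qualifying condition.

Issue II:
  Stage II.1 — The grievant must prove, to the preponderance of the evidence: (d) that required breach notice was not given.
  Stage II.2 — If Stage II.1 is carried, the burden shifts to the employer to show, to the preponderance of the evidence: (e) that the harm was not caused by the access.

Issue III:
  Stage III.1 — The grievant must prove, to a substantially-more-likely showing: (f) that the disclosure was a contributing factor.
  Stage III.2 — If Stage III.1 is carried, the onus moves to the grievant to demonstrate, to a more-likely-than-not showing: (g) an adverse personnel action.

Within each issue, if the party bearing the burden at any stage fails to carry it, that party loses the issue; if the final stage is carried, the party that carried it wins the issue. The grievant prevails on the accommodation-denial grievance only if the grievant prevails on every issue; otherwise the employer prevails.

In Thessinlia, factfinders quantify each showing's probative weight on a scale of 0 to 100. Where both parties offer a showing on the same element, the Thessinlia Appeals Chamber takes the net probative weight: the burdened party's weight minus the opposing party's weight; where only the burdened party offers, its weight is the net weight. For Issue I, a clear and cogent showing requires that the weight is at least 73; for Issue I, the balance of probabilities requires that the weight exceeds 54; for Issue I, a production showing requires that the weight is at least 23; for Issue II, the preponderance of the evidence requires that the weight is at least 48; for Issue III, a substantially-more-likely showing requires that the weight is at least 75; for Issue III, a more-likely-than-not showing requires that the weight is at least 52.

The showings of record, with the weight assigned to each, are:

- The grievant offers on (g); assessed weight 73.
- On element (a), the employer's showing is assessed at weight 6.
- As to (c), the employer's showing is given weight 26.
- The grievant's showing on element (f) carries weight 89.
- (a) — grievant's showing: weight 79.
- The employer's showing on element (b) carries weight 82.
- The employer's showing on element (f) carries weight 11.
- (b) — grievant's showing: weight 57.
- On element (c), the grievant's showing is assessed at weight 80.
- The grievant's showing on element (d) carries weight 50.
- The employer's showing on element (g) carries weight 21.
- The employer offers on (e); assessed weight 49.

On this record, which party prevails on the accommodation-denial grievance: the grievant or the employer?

employer

— Issue I —
Stage I.1 (grievant, a clear and cogent showing, weight is at least 73): (a) net 79−6=73 ≥ 73 — meets.
  Stage I.1 is satisfied; the onus moves to the employer.
Stage I.2 (employer, a production showing, weight is at least 23): (b) net 82−57=25 ≥ 23 — meets.
  The employer carries Stage I.2; the grievant now bears the burden.
Stage I.3 (grievant, the balance of probabilities, weight exceeds 54): (c) net 80−26=54 ≤ 54 — fails.
  Not every element is met, so the grievant fails to carry Stage I.3.
So the employer prevails on this issue.
— Issue II —
Stage II.1 (grievant, the preponderance of the evidence, weight is at least 48): (d) 50 ≥ 48 — meets.
  Stage II.1 is satisfied; the onus moves to the employer.
Stage II.2 (employer, the preponderance of the evidence, weight is at least 48): (e) 49 ≥ 48 — meets.
  Stage II.2 carried; the final stage is satisfied.
With every stage satisfied, the employer prevails on this issue.
— Issue III —
At Stage III.1 the grievant must meet a substantially-more-likely showing (weight is at least 75): on (f) the weight is 89 less the opposing 11 gives net 78, which does reach 75, so (f) meets the standard.
  All elements met. The grievant retains the burden for Stage III.2.
At Stage III.2 the grievant must meet a more-likely-than-not showing (weight is at least 52): on (g) the weight is 73 less the opposing 21 gives net 52, ≥ 52, so (g) meets the standard.
  All elements met at the final stage.
With every stage satisfied, the grievant prevails on this issue.
Per-issue: Issue I → employer; Issue II → employer; Issue III → grievant. The grievant must prevail on every issue; overall, the employer prevails.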